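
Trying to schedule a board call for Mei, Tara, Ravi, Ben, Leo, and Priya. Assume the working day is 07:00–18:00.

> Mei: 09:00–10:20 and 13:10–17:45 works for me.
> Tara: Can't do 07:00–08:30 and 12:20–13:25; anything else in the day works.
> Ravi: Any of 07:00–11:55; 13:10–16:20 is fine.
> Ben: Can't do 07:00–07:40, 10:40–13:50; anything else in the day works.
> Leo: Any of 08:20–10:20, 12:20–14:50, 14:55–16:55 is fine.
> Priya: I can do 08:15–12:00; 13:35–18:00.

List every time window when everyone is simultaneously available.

09:00-10:20, 13:50-14:50, 14:55-16:20

Mei free: 09:00-10:20, 13:10-17:45.
Tara free: 08:30-12:20, 13:25-18:00 (invert busy blocks within the working day).
Ravi free: 07:00-11:55, 13:10-16:20.
Ben free: 07:40-10:40, 13:50-18:00 (invert busy blocks within the working day).
Leo free: 08:20-10:20, 12:20-14:50, 14:55-16:55.
Priya free: 08:15-12:00, 13:35-18:00.
Mei ∩ Tara: 09:00-10:20, 13:25-17:45.
Mei ∩ Tara ∩ Ravi: 09:00-10:20, 13:25-16:20.
Mei ∩ Tara ∩ Ravi ∩ Ben: 09:00-10:20, 13:50-16:20.
Mei ∩ Tara ∩ Ravi ∩ Ben ∩ Leo: 09:00-10:20, 13:50-14:50, 14:55-16:20.
Mei ∩ Tara ∩ Ravi ∩ Ben ∩ Leo ∩ Priya: 09:00-10:20, 13:50-14:50, 14:55-16:20.
Those are the intersection windows.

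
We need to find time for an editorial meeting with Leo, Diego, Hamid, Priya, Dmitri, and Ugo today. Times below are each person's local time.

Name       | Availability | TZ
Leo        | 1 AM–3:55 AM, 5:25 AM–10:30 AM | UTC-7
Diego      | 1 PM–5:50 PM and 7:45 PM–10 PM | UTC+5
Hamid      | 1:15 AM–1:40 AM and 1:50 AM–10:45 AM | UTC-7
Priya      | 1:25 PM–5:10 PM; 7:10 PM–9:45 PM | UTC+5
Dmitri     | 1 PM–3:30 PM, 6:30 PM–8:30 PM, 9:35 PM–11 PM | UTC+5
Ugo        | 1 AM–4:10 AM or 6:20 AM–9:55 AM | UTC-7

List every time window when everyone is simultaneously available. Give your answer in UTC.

Leo in UTC: 08:00-10:55, 12:25-17:30 (add 7h to convert from UTC-7).
Diego in UTC: 08:00-12:50, 14:45-17:00 (subtract 5h to convert from UTC+5).
Hamid in UTC: 08:15-08:40, 08:50-17:45 (add 7h to convert from UTC-7).
Priya in UTC: 08:25-12:10, 14:10-16:45 (subtract 5h to convert from UTC+5).
Dmitri in UTC: 08:00-10:30, 13:30-15:30, 16:35-18:00 (subtract 5h to convert from UTC+5).
Ugo in UTC: 08:00-11:10, 13:20-16:55 (add 7h to convert from UTC-7).
Leo ∩ Diego: 08:00-10:55, 12:25-12:50, 14:45-17:00.
Leo ∩ Diego ∩ Hamid: 08:15-08:40, 08:50-10:55, 12:25-12:50, 14:45-17:00.
Leo ∩ Diego ∩ Hamid ∩ Priya: 08:25-08:40, 08:50-10:55, 14:45-16:45.
Leo ∩ Diego ∩ Hamid ∩ Priya ∩ Dmitri: 08:25-08:40, 08:50-10:30, 14:45-15:30, 16:35-16:45.
Leo ∩ Diego ∩ Hamid ∩ Priya ∩ Dmitri ∩ Ugo: 08:25-08:40, 08:50-10:30, 14:45-15:30, 16:35-16:45.

08:25-08:40, 08:50-10:30, 14:45-15:30, 16:35-16:45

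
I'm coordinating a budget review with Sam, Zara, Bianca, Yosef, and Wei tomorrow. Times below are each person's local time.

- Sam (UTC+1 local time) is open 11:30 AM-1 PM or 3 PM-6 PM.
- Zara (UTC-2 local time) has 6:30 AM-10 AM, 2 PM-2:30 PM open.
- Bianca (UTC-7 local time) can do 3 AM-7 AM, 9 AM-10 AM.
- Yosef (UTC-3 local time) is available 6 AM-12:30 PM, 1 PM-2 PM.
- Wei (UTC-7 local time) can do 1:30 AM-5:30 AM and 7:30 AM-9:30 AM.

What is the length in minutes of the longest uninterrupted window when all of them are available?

Sam in UTC: 10:30-12:00, 14:00-17:00 (subtract 1h to convert from UTC+1).
Zara in UTC: 08:30-12:00, 16:00-16:30 (add 2h to convert from UTC-2).
Bianca in UTC: 10:00-14:00, 16:00-17:00 (add 7h to convert from UTC-7).
Yosef in UTC: 09:00-15:30, 16:00-17:00 (add 3h to convert from UTC-3).
Wei in UTC: 08:30-12:30, 14:30-16:30 (add 7h to convert from UTC-7).
Sam ∩ Zara: 10:30-12:00, 16:00-16:30.
Sam ∩ Zara ∩ Bianca: 10:30-12:00, 16:00-16:30.
Sam ∩ Zara ∩ Bianca ∩ Yosef: 10:30-12:00, 16:00-16:30.
Sam ∩ Zara ∩ Bianca ∩ Yosef ∩ Wei: 10:30-12:00, 16:00-16:30.
The longest is 10:30-12:00 at 90 minutes.

90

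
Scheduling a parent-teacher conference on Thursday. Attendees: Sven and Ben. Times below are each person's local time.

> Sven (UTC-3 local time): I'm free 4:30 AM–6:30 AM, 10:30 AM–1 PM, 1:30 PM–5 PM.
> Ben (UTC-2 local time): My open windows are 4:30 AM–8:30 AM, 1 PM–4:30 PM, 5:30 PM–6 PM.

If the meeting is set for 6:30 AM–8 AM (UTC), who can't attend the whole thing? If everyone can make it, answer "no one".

Sven

Sven in UTC: 07:30-09:30, 13:30-16:00, 16:30-20:00 (add 3h to convert from UTC-3).
Ben in UTC: 06:30-10:30, 15:00-18:30, 19:30-20:00 (add 2h to convert from UTC-2).
Sven: not fully free for 06:30-08:00. Ben: free for 06:30-08:00.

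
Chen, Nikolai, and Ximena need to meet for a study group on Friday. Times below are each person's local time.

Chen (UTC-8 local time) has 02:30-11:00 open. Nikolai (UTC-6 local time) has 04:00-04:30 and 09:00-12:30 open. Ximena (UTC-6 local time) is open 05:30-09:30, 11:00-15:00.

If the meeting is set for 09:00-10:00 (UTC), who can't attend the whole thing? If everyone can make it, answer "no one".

Chen in UTC: 10:30-19:00 (add 8h to convert from UTC-8).
Nikolai in UTC: 10:00-10:30, 15:00-18:30 (add 6h to convert from UTC-6).
Ximena in UTC: 11:30-15:30, 17:00-21:00 (add 6h to convert from UTC-6).
Chen: not fully free for 09:00-10:00. Nikolai: not fully free for 09:00-10:00. Ximena: not fully free for 09:00-10:00.

Chen, Nikolai, Ximena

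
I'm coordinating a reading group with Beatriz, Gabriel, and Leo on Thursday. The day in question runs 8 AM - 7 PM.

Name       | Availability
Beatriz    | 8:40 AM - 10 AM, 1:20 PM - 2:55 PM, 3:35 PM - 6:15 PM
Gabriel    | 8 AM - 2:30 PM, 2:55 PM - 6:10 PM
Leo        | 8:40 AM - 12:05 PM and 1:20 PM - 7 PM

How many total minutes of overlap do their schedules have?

Beatriz ∩ Gabriel: 08:40-10:00, 13:20-14:30, 15:35-18:10.
Beatriz ∩ Gabriel ∩ Leo: 08:40-10:00, 13:20-14:30, 15:35-18:10.
Summing the common windows: 80 + 70 + 155 = 305 minutes.

305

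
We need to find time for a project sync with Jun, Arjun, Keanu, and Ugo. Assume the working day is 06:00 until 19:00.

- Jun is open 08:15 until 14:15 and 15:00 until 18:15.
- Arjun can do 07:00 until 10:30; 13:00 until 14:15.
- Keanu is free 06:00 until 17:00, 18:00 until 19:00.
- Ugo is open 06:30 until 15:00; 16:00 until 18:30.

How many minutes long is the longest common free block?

Jun ∩ Arjun: 08:15-10:30, 13:00-14:15.
Jun ∩ Arjun ∩ Keanu: 08:15-10:30, 13:00-14:15.
Jun ∩ Arjun ∩ Keanu ∩ Ugo: 08:15-10:30, 13:00-14:15.
The longest is 08:15-10:30 at 135 minutes.

135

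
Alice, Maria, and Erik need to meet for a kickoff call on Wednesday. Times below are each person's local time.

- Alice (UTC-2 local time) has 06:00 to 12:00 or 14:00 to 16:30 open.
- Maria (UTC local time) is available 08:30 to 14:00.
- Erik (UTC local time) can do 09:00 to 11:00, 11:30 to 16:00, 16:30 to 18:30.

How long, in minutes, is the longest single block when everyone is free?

150

Alice in UTC: 08:00-14:00, 16:00-18:30 (add 2h to convert from UTC-2).
Maria in UTC: 08:30-14:00.
Erik in UTC: 09:00-11:00, 11:30-16:00, 16:30-18:30.
Alice ∩ Maria: 08:30-14:00.
Alice ∩ Maria ∩ Erik: 09:00-11:00, 11:30-14:00.
Those are the intersection windows.
The longest is 11:30-14:00 at 150 minutes.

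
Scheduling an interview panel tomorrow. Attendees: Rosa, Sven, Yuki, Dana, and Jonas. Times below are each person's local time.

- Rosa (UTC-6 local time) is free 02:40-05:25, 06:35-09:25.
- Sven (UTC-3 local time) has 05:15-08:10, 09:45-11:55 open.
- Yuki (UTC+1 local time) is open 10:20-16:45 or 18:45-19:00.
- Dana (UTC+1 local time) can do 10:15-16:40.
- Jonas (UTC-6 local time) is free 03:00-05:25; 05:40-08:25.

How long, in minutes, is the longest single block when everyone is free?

110

Rosa in UTC: 08:40-11:25, 12:35-15:25 (add 6h to convert from UTC-6).
Sven in UTC: 08:15-11:10, 12:45-14:55 (add 3h to convert from UTC-3).
Yuki in UTC: 09:20-15:45, 17:45-18:00 (subtract 1h to convert from UTC+1).
Dana in UTC: 09:15-15:40 (subtract 1h to convert from UTC+1).
Jonas in UTC: 09:00-11:25, 11:40-14:25 (add 6h to convert from UTC-6).
Rosa ∩ Sven: 08:40-11:10, 12:45-14:55.
Rosa ∩ Sven ∩ Yuki: 09:20-11:10, 12:45-14:55.
Rosa ∩ Sven ∩ Yuki ∩ Dana: 09:20-11:10, 12:45-14:55.
Rosa ∩ Sven ∩ Yuki ∩ Dana ∩ Jonas: 09:20-11:10, 12:45-14:25.
The longest is 09:20-11:10 at 110 minutes.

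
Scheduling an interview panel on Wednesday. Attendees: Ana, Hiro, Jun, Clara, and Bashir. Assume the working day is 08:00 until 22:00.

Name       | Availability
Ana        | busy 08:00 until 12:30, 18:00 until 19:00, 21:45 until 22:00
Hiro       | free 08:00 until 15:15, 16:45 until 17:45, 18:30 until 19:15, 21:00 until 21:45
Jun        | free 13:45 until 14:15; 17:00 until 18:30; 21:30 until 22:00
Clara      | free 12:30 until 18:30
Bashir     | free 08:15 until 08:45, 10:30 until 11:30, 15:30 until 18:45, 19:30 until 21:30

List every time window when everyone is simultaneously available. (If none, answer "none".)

Ana free: 12:30-18:00, 19:00-21:45 (invert busy blocks within the working day).
Hiro free: 08:00-15:15, 16:45-17:45, 18:30-19:15, 21:00-21:45.
Jun free: 13:45-14:15, 17:00-18:30, 21:30-22:00.
Clara free: 12:30-18:30.
Bashir free: 08:15-08:45, 10:30-11:30, 15:30-18:45, 19:30-21:30.
Ana ∩ Hiro: 12:30-15:15, 16:45-17:45, 19:00-19:15, 21:00-21:45.
Ana ∩ Hiro ∩ Jun: 13:45-14:15, 17:00-17:45, 21:30-21:45.
Ana ∩ Hiro ∩ Jun ∩ Clara: 13:45-14:15, 17:00-17:45.
Ana ∩ Hiro ∩ Jun ∩ Clara ∩ Bashir: 17:00-17:45.

17:00-17:45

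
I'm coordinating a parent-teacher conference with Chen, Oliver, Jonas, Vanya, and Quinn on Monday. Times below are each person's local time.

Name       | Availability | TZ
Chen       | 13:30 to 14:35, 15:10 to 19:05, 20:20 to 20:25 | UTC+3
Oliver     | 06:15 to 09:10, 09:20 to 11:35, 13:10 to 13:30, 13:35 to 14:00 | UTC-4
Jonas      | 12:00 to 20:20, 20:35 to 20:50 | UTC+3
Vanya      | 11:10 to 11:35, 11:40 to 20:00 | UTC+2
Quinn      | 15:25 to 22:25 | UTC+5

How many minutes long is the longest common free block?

Chen in UTC: 10:30-11:35, 12:10-16:05, 17:20-17:25 (subtract 3h to convert from UTC+3).
Oliver in UTC: 10:15-13:10, 13:20-15:35, 17:10-17:30, 17:35-18:00 (add 4h to convert from UTC-4).
Jonas in UTC: 09:00-17:20, 17:35-17:50 (subtract 3h to convert from UTC+3).
Vanya in UTC: 09:10-09:35, 09:40-18:00 (subtract 2h to convert from UTC+2).
Quinn in UTC: 10:25-17:25 (subtract 5h to convert from UTC+5).
Chen ∩ Oliver: 10:30-11:35, 12:10-13:10, 13:20-15:35, 17:20-17:25.
Chen ∩ Oliver ∩ Jonas: 10:30-11:35, 12:10-13:10, 13:20-15:35.
Chen ∩ Oliver ∩ Jonas ∩ Vanya: 10:30-11:35, 12:10-13:10, 13:20-15:35.
Chen ∩ Oliver ∩ Jonas ∩ Vanya ∩ Quinn: 10:30-11:35, 12:10-13:10, 13:20-15:35.
Those are the intersection windows.
The longest is 13:20-15:35 at 135 minutes.

135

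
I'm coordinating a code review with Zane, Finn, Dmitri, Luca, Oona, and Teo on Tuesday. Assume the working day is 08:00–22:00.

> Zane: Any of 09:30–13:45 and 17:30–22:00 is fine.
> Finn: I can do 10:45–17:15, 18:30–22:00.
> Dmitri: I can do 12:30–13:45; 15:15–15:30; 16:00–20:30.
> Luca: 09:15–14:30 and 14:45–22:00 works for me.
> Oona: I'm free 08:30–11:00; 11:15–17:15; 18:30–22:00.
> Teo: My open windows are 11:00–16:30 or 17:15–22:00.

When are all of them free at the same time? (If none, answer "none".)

Zane ∩ Finn: 10:45-13:45, 18:30-22:00.
Zane ∩ Finn ∩ Dmitri: 12:30-13:45, 18:30-20:30.
Zane ∩ Finn ∩ Dmitri ∩ Luca: 12:30-13:45, 18:30-20:30.
Zane ∩ Finn ∩ Dmitri ∩ Luca ∩ Oona: 12:30-13:45, 18:30-20:30.
Zane ∩ Finn ∩ Dmitri ∩ Luca ∩ Oona ∩ Teo: 12:30-13:45, 18:30-20:30.
So the common availability across everyone is 12:30-13:45, 18:30-20:30.

12:30-13:45, 18:30-20:30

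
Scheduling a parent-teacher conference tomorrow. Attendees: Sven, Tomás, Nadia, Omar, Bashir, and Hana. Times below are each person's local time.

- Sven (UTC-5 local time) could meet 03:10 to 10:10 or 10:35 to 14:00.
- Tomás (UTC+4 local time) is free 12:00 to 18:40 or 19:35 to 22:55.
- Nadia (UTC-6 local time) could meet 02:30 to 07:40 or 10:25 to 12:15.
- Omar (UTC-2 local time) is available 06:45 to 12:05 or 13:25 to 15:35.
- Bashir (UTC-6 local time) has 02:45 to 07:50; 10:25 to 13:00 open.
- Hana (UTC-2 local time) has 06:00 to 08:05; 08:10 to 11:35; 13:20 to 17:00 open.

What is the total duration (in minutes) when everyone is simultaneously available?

355

Sven in UTC: 08:10-15:10, 15:35-19:00 (add 5h to convert from UTC-5).
Tomás in UTC: 08:00-14:40, 15:35-18:55 (subtract 4h to convert from UTC+4).
Nadia in UTC: 08:30-13:40, 16:25-18:15 (add 6h to convert from UTC-6).
Omar in UTC: 08:45-14:05, 15:25-17:35 (add 2h to convert from UTC-2).
Bashir in UTC: 08:45-13:50, 16:25-19:00 (add 6h to convert from UTC-6).
Hana in UTC: 08:00-10:05, 10:10-13:35, 15:20-19:00 (add 2h to convert from UTC-2).
Sven ∩ Tomás: 08:10-14:40, 15:35-18:55.
Sven ∩ Tomás ∩ Nadia: 08:30-13:40, 16:25-18:15.
Sven ∩ Tomás ∩ Nadia ∩ Omar: 08:45-13:40, 16:25-17:35.
Sven ∩ Tomás ∩ Nadia ∩ Omar ∩ Bashir: 08:45-13:40, 16:25-17:35.
Sven ∩ Tomás ∩ Nadia ∩ Omar ∩ Bashir ∩ Hana: 08:45-10:05, 10:10-13:35, 16:25-17:35.
Summing the common windows: 80 + 205 + 70 = 355 minutes.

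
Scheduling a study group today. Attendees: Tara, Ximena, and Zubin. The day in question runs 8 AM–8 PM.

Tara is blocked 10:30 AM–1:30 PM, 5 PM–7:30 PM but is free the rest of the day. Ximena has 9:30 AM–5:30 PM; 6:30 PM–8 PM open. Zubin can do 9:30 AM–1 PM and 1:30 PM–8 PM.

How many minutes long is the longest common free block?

Tara free: 08:00-10:30, 13:30-17:00, 19:30-20:00 (invert busy blocks within the working day).
Ximena free: 09:30-17:30, 18:30-20:00.
Zubin free: 09:30-13:00, 13:30-20:00.
Tara ∩ Ximena: 09:30-10:30, 13:30-17:00, 19:30-20:00.
Tara ∩ Ximena ∩ Zubin: 09:30-10:30, 13:30-17:00, 19:30-20:00.
The longest is 13:30-17:00 at 210 minutes.

210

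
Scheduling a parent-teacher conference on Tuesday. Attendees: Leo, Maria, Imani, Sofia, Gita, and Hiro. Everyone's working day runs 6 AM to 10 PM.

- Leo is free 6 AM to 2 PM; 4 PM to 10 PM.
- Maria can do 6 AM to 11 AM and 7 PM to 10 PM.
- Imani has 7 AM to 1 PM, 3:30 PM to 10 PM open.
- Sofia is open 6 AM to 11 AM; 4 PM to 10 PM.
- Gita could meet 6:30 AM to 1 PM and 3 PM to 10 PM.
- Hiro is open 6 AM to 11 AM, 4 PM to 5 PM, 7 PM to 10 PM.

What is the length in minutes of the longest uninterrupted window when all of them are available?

240

Leo ∩ Maria: 06:00-11:00, 19:00-22:00.
Leo ∩ Maria ∩ Imani: 07:00-11:00, 19:00-22:00.
Leo ∩ Maria ∩ Imani ∩ Sofia: 07:00-11:00, 19:00-22:00.
Leo ∩ Maria ∩ Imani ∩ Sofia ∩ Gita: 07:00-11:00, 19:00-22:00.
Leo ∩ Maria ∩ Imani ∩ Sofia ∩ Gita ∩ Hiro: 07:00-11:00, 19:00-22:00.
Those are the intersection windows.
The longest is 07:00-11:00 at 240 minutes.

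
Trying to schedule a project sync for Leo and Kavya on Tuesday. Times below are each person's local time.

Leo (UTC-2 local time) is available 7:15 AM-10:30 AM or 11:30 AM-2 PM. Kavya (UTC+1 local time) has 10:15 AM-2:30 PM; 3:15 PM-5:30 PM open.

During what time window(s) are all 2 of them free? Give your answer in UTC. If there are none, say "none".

09:15-12:30, 14:15-16:00

Leo in UTC: 09:15-12:30, 13:30-16:00 (add 2h to convert from UTC-2).
Kavya in UTC: 09:15-13:30, 14:15-16:30 (subtract 1h to convert from UTC+1).
Leo ∩ Kavya: 09:15-12:30, 14:15-16:00.
Those are the intersection windows.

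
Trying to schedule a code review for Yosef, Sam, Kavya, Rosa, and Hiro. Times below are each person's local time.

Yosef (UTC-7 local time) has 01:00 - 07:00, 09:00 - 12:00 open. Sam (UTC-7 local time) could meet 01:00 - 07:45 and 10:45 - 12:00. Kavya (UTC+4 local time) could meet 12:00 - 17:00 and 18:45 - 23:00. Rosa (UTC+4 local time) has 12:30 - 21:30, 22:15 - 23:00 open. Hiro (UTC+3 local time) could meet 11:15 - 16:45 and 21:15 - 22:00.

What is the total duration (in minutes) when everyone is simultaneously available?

Yosef in UTC: 08:00-14:00, 16:00-19:00 (add 7h to convert from UTC-7).
Sam in UTC: 08:00-14:45, 17:45-19:00 (add 7h to convert from UTC-7).
Kavya in UTC: 08:00-13:00, 14:45-19:00 (subtract 4h to convert from UTC+4).
Rosa in UTC: 08:30-17:30, 18:15-19:00 (subtract 4h to convert from UTC+4).
Hiro in UTC: 08:15-13:45, 18:15-19:00 (subtract 3h to convert from UTC+3).
Yosef ∩ Sam: 08:00-14:00, 17:45-19:00.
Yosef ∩ Sam ∩ Kavya: 08:00-13:00, 17:45-19:00.
Yosef ∩ Sam ∩ Kavya ∩ Rosa: 08:30-13:00, 18:15-19:00.
Yosef ∩ Sam ∩ Kavya ∩ Rosa ∩ Hiro: 08:30-13:00, 18:15-19:00.
Those are the intersection windows.
Summing the common windows: 270 + 45 = 315 minutes.

315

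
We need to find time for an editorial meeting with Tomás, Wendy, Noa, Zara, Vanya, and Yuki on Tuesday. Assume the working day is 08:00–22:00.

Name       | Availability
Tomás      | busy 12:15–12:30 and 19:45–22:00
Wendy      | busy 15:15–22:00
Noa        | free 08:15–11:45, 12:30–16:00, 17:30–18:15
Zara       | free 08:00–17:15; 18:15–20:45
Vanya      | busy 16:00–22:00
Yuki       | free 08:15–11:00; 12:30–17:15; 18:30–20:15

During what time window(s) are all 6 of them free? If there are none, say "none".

08:15-11:00, 12:30-15:15

Tomás free: 08:00-12:15, 12:30-19:45 (invert busy blocks within the working day).
Wendy free: 08:00-15:15 (invert busy blocks within the working day).
Noa free: 08:15-11:45, 12:30-16:00, 17:30-18:15.
Zara free: 08:00-17:15, 18:15-20:45.
Vanya free: 08:00-16:00 (invert busy blocks within the working day).
Yuki free: 08:15-11:00, 12:30-17:15, 18:30-20:15.
Tomás ∩ Wendy: 08:00-12:15, 12:30-15:15.
Tomás ∩ Wendy ∩ Noa: 08:15-11:45, 12:30-15:15.
Tomás ∩ Wendy ∩ Noa ∩ Zara: 08:15-11:45, 12:30-15:15.
Tomás ∩ Wendy ∩ Noa ∩ Zara ∩ Vanya: 08:15-11:45, 12:30-15:15.
Tomás ∩ Wendy ∩ Noa ∩ Zara ∩ Vanya ∩ Yuki: 08:15-11:00, 12:30-15:15.
Those are the intersection windows.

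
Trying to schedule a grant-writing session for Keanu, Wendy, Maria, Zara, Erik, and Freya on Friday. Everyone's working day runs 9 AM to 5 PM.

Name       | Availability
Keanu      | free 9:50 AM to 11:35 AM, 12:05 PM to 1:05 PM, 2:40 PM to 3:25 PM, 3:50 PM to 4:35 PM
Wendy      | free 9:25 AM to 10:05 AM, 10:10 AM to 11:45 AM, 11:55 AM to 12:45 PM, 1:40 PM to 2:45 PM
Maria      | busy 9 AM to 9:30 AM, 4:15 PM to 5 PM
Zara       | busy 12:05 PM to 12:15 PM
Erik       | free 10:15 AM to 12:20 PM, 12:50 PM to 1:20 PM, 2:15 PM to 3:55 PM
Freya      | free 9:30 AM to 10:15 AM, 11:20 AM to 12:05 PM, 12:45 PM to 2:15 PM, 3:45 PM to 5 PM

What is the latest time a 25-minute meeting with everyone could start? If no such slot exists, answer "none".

none

Keanu free: 09:50-11:35, 12:05-13:05, 14:40-15:25, 15:50-16:35.
Wendy free: 09:25-10:05, 10:10-11:45, 11:55-12:45, 13:40-14:45.
Maria free: 09:30-16:15 (invert busy blocks within the working day).
Zara free: 09:00-12:05, 12:15-17:00 (invert busy blocks within the working day).
Erik free: 10:15-12:20, 12:50-13:20, 14:15-15:55.
Freya free: 09:30-10:15, 11:20-12:05, 12:45-14:15, 15:45-17:00.
Keanu ∩ Wendy: 09:50-10:05, 10:10-11:35, 12:05-12:45, 14:40-14:45.
Keanu ∩ Wendy ∩ Maria: 09:50-10:05, 10:10-11:35, 12:05-12:45, 14:40-14:45.
Keanu ∩ Wendy ∩ Maria ∩ Zara: 09:50-10:05, 10:10-11:35, 12:15-12:45, 14:40-14:45.
Keanu ∩ Wendy ∩ Maria ∩ Zara ∩ Erik: 10:15-11:35, 12:15-12:20, 14:40-14:45.
Keanu ∩ Wendy ∩ Maria ∩ Zara ∩ Erik ∩ Freya: 11:20-11:35.
No common window is at least 25 minutes long.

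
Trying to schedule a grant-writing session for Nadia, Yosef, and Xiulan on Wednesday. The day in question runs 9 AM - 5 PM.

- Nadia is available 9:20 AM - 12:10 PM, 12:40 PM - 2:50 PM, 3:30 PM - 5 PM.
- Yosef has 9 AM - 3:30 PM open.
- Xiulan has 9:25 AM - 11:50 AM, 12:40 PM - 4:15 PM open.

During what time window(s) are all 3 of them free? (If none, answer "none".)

Nadia ∩ Yosef: 09:20-12:10, 12:40-14:50.
Nadia ∩ Yosef ∩ Xiulan: 09:25-11:50, 12:40-14:50.
Those are the intersection windows.

09:25-11:50, 12:40-14:50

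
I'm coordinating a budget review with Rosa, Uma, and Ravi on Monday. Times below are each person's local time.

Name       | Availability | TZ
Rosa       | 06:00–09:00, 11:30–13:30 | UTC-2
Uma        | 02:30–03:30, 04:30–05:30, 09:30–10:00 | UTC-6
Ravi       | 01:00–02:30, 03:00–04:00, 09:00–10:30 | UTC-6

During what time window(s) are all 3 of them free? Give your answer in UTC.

Rosa in UTC: 08:00-11:00, 13:30-15:30 (add 2h to convert from UTC-2).
Uma in UTC: 08:30-09:30, 10:30-11:30, 15:30-16:00 (add 6h to convert from UTC-6).
Ravi in UTC: 07:00-08:30, 09:00-10:00, 15:00-16:30 (add 6h to convert from UTC-6).
Rosa ∩ Uma: 08:30-09:30, 10:30-11:00.
Rosa ∩ Uma ∩ Ravi: 09:00-09:30.
Those are the intersection windows.

09:00-09:30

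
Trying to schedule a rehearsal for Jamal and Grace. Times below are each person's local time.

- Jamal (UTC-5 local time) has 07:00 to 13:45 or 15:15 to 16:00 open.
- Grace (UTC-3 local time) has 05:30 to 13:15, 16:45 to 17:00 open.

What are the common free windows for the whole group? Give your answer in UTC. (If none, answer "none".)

Jamal in UTC: 12:00-18:45, 20:15-21:00 (add 5h to convert from UTC-5).
Grace in UTC: 08:30-16:15, 19:45-20:00 (add 3h to convert from UTC-3).
Jamal ∩ Grace: 12:00-16:15.
Those are the intersection windows.

12:00-16:15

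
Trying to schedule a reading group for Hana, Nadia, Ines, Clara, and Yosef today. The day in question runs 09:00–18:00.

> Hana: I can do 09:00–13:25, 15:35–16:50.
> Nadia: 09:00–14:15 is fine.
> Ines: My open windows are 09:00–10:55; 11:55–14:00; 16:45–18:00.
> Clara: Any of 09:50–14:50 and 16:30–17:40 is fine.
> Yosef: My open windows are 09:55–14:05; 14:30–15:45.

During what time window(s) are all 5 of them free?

09:55-10:55, 11:55-13:25

Hana ∩ Nadia: 09:00-13:25.
Hana ∩ Nadia ∩ Ines: 09:00-10:55, 11:55-13:25.
Hana ∩ Nadia ∩ Ines ∩ Clara: 09:50-10:55, 11:55-13:25.
Hana ∩ Nadia ∩ Ines ∩ Clara ∩ Yosef: 09:55-10:55, 11:55-13:25.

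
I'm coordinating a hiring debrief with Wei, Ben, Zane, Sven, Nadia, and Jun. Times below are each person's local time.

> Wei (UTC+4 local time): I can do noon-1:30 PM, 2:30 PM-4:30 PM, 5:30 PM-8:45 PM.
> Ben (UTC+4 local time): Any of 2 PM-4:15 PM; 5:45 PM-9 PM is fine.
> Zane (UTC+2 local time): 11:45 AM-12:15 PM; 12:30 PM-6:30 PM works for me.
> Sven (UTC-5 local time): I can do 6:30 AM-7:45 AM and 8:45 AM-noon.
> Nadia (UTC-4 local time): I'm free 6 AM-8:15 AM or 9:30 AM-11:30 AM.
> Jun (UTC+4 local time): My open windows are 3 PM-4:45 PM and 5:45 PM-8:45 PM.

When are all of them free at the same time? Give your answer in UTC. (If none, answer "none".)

Wei in UTC: 08:00-09:30, 10:30-12:30, 13:30-16:45 (subtract 4h to convert from UTC+4).
Ben in UTC: 10:00-12:15, 13:45-17:00 (subtract 4h to convert from UTC+4).
Zane in UTC: 09:45-10:15, 10:30-16:30 (subtract 2h to convert from UTC+2).
Sven in UTC: 11:30-12:45, 13:45-17:00 (add 5h to convert from UTC-5).
Nadia in UTC: 10:00-12:15, 13:30-15:30 (add 4h to convert from UTC-4).
Jun in UTC: 11:00-12:45, 13:45-16:45 (subtract 4h to convert from UTC+4).
Wei ∩ Ben: 10:30-12:15, 13:45-16:45.
Wei ∩ Ben ∩ Zane: 10:30-12:15, 13:45-16:30.
Wei ∩ Ben ∩ Zane ∩ Sven: 11:30-12:15, 13:45-16:30.
Wei ∩ Ben ∩ Zane ∩ Sven ∩ Nadia: 11:30-12:15, 13:45-15:30.
Wei ∩ Ben ∩ Zane ∩ Sven ∩ Nadia ∩ Jun: 11:30-12:15, 13:45-15:30.
So the common availability across everyone is 11:30-12:15, 13:45-15:30.

11:30-12:15, 13:45-15:30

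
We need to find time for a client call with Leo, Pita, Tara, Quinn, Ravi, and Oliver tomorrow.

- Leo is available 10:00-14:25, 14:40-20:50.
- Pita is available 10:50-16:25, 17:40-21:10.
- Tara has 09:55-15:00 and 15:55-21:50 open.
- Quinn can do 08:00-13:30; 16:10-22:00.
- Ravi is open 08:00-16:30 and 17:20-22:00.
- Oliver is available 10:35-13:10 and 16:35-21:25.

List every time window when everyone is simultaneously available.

Leo ∩ Pita: 10:50-14:25, 14:40-16:25, 17:40-20:50.
Leo ∩ Pita ∩ Tara: 10:50-14:25, 14:40-15:00, 15:55-16:25, 17:40-20:50.
Leo ∩ Pita ∩ Tara ∩ Quinn: 10:50-13:30, 16:10-16:25, 17:40-20:50.
Leo ∩ Pita ∩ Tara ∩ Quinn ∩ Ravi: 10:50-13:30, 16:10-16:25, 17:40-20:50.
Leo ∩ Pita ∩ Tara ∩ Quinn ∩ Ravi ∩ Oliver: 10:50-13:10, 17:40-20:50.

10:50-13:10, 17:40-20:50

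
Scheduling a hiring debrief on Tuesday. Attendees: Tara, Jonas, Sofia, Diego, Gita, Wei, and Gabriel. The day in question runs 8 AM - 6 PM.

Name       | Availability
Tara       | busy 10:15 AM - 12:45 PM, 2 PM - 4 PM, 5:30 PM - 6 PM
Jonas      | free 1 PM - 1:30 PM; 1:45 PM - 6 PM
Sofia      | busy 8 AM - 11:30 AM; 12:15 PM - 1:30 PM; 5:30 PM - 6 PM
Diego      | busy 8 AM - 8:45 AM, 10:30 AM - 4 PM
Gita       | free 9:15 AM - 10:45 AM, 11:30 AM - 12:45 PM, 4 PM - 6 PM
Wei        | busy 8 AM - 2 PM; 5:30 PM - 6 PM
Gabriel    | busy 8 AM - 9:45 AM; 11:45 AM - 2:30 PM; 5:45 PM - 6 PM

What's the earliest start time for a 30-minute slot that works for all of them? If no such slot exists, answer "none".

Tara free: 08:00-10:15, 12:45-14:00, 16:00-17:30 (invert busy blocks within the working day).
Jonas free: 13:00-13:30, 13:45-18:00.
Sofia free: 11:30-12:15, 13:30-17:30 (invert busy blocks within the working day).
Diego free: 08:45-10:30, 16:00-18:00 (invert busy blocks within the working day).
Gita free: 09:15-10:45, 11:30-12:45, 16:00-18:00.
Wei free: 14:00-17:30 (invert busy blocks within the working day).
Gabriel free: 09:45-11:45, 14:30-17:45 (invert busy blocks within the working day).
Tara ∩ Jonas: 13:00-13:30, 13:45-14:00, 16:00-17:30.
Tara ∩ Jonas ∩ Sofia: 13:45-14:00, 16:00-17:30.
Tara ∩ Jonas ∩ Sofia ∩ Diego: 16:00-17:30.
Tara ∩ Jonas ∩ Sofia ∩ Diego ∩ Gita: 16:00-17:30.
Tara ∩ Jonas ∩ Sofia ∩ Diego ∩ Gita ∩ Wei: 16:00-17:30.
Tara ∩ Jonas ∩ Sofia ∩ Diego ∩ Gita ∩ Wei ∩ Gabriel: 16:00-17:30.
The first common window of at least 30 minutes is 16:00-17:30, so the earliest start is 16:00.

16:00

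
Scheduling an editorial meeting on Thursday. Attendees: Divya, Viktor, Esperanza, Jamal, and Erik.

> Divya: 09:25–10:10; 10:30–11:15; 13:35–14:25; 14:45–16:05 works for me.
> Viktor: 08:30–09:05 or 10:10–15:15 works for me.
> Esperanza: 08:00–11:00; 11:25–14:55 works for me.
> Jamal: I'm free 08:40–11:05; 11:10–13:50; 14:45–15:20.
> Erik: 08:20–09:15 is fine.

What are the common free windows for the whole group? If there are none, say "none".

none

Divya ∩ Viktor: 10:30-11:15, 13:35-14:25, 14:45-15:15.
Divya ∩ Viktor ∩ Esperanza: 10:30-11:00, 13:35-14:25, 14:45-14:55.
Divya ∩ Viktor ∩ Esperanza ∩ Jamal: 10:30-11:00, 13:35-13:50, 14:45-14:55.
Divya ∩ Viktor ∩ Esperanza ∩ Jamal ∩ Erik: ∅.
There is no time when everyone is free.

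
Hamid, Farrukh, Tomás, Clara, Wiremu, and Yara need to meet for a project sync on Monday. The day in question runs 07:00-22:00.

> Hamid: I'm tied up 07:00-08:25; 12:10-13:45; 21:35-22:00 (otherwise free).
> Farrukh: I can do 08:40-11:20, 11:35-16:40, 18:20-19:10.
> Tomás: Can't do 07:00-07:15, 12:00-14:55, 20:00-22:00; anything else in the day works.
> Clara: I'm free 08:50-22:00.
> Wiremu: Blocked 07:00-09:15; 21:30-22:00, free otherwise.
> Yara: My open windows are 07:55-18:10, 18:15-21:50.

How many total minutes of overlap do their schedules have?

Hamid free: 08:25-12:10, 13:45-21:35 (invert busy blocks within the working day).
Farrukh free: 08:40-11:20, 11:35-16:40, 18:20-19:10.
Tomás free: 07:15-12:00, 14:55-20:00 (invert busy blocks within the working day).
Clara free: 08:50-22:00.
Wiremu free: 09:15-21:30 (invert busy blocks within the working day).
Yara free: 07:55-18:10, 18:15-21:50.
Hamid ∩ Farrukh: 08:40-11:20, 11:35-12:10, 13:45-16:40, 18:20-19:10.
Hamid ∩ Farrukh ∩ Tomás: 08:40-11:20, 11:35-12:00, 14:55-16:40, 18:20-19:10.
Hamid ∩ Farrukh ∩ Tomás ∩ Clara: 08:50-11:20, 11:35-12:00, 14:55-16:40, 18:20-19:10.
Hamid ∩ Farrukh ∩ Tomás ∩ Clara ∩ Wiremu: 09:15-11:20, 11:35-12:00, 14:55-16:40, 18:20-19:10.
Hamid ∩ Farrukh ∩ Tomás ∩ Clara ∩ Wiremu ∩ Yara: 09:15-11:20, 11:35-12:00, 14:55-16:40, 18:20-19:10.
Summing the common windows: 125 + 25 + 105 + 50 = 305 minutes.

305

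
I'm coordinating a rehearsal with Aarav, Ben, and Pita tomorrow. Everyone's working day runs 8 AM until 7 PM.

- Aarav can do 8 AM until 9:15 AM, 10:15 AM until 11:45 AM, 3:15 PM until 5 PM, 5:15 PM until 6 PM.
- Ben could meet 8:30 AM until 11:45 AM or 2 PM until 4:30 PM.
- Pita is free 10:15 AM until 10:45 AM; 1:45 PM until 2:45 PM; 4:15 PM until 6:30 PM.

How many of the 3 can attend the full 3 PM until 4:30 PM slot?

Ben can make the full 15:00-16:30 slot — that's 1.

1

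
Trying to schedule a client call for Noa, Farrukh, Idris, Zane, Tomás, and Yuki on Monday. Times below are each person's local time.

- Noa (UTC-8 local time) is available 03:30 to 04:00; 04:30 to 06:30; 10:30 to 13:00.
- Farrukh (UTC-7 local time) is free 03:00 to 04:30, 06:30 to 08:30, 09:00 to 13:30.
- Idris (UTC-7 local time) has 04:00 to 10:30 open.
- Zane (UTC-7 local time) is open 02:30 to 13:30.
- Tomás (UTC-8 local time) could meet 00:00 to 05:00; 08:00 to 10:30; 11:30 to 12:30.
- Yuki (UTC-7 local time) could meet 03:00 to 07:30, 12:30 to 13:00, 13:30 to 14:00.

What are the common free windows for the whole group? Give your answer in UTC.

none

Noa in UTC: 11:30-12:00, 12:30-14:30, 18:30-21:00 (add 8h to convert from UTC-8).
Farrukh in UTC: 10:00-11:30, 13:30-15:30, 16:00-20:30 (add 7h to convert from UTC-7).
Idris in UTC: 11:00-17:30 (add 7h to convert from UTC-7).
Zane in UTC: 09:30-20:30 (add 7h to convert from UTC-7).
Tomás in UTC: 08:00-13:00, 16:00-18:30, 19:30-20:30 (add 8h to convert from UTC-8).
Yuki in UTC: 10:00-14:30, 19:30-20:00, 20:30-21:00 (add 7h to convert from UTC-7).
Noa ∩ Farrukh: 13:30-14:30, 18:30-20:30.
Noa ∩ Farrukh ∩ Idris: 13:30-14:30.
Noa ∩ Farrukh ∩ Idris ∩ Zane: 13:30-14:30.
Noa ∩ Farrukh ∩ Idris ∩ Zane ∩ Tomás: ∅.
Noa ∩ Farrukh ∩ Idris ∩ Zane ∩ Tomás ∩ Yuki: ∅.
There is no time when everyone is free.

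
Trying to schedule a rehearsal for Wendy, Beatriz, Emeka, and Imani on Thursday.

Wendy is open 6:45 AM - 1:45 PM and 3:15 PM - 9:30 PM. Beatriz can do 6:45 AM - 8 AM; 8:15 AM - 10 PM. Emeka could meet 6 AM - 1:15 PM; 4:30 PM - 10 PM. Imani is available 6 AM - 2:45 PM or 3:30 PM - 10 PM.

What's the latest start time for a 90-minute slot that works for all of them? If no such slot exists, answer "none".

Wendy ∩ Beatriz: 06:45-08:00, 08:15-13:45, 15:15-21:30.
Wendy ∩ Beatriz ∩ Emeka: 06:45-08:00, 08:15-13:15, 16:30-21:30.
Wendy ∩ Beatriz ∩ Emeka ∩ Imani: 06:45-08:00, 08:15-13:15, 16:30-21:30.
The last common window of at least 90 minutes is 16:30-21:30; a 90-minute meeting can start as late as 20:00 and still end by 21:30.

20:00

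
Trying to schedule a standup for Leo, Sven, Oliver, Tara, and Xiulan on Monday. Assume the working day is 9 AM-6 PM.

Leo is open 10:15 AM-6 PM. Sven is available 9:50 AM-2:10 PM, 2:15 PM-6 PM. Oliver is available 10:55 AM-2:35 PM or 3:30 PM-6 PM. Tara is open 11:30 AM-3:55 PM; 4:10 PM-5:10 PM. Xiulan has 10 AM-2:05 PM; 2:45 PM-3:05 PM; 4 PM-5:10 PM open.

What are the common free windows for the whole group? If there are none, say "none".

Leo ∩ Sven: 10:15-14:10, 14:15-18:00.
Leo ∩ Sven ∩ Oliver: 10:55-14:10, 14:15-14:35, 15:30-18:00.
Leo ∩ Sven ∩ Oliver ∩ Tara: 11:30-14:10, 14:15-14:35, 15:30-15:55, 16:10-17:10.
Leo ∩ Sven ∩ Oliver ∩ Tara ∩ Xiulan: 11:30-14:05, 16:10-17:10.
Those are the intersection windows.

11:30-14:05, 16:10-17:10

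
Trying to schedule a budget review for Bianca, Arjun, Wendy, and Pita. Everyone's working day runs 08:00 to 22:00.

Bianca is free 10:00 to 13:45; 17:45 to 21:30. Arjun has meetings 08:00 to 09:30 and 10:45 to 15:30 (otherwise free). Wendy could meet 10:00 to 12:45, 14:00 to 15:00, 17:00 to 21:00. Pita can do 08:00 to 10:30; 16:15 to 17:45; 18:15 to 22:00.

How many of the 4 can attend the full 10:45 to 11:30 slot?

Bianca free: 10:00-13:45, 17:45-21:30.
Arjun free: 09:30-10:45, 15:30-22:00 (invert busy blocks within the working day).
Wendy free: 10:00-12:45, 14:00-15:00, 17:00-21:00.
Pita free: 08:00-10:30, 16:15-17:45, 18:15-22:00.
Bianca and Wendy can make the full 10:45-11:30 slot — that's 2.

2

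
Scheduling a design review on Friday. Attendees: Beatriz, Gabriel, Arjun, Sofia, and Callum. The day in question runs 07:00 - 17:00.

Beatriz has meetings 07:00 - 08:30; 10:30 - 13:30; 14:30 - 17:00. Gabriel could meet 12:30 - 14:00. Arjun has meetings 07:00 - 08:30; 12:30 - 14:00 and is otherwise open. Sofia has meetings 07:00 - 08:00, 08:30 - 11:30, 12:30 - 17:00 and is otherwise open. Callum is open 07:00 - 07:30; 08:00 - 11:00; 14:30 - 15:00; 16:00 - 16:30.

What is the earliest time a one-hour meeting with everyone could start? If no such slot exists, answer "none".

Beatriz free: 08:30-10:30, 13:30-14:30 (invert busy blocks within the working day).
Gabriel free: 12:30-14:00.
Arjun free: 08:30-12:30, 14:00-17:00 (invert busy blocks within the working day).
Sofia free: 08:00-08:30, 11:30-12:30 (invert busy blocks within the working day).
Callum free: 07:00-07:30, 08:00-11:00, 14:30-15:00, 16:00-16:30.
Beatriz ∩ Gabriel: 13:30-14:00.
Beatriz ∩ Gabriel ∩ Arjun: ∅.
Beatriz ∩ Gabriel ∩ Arjun ∩ Sofia: ∅.
Beatriz ∩ Gabriel ∩ Arjun ∩ Sofia ∩ Callum: ∅.
There is no time when everyone is free.
No common window is at least 60 minutes long.

none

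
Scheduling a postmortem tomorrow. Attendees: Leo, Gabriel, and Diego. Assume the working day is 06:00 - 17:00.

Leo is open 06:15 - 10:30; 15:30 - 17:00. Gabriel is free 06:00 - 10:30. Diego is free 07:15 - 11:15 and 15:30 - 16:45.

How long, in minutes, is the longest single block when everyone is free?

195

Leo ∩ Gabriel: 06:15-10:30.
Leo ∩ Gabriel ∩ Diego: 07:15-10:30.
The longest is 07:15-10:30 at 195 minutes.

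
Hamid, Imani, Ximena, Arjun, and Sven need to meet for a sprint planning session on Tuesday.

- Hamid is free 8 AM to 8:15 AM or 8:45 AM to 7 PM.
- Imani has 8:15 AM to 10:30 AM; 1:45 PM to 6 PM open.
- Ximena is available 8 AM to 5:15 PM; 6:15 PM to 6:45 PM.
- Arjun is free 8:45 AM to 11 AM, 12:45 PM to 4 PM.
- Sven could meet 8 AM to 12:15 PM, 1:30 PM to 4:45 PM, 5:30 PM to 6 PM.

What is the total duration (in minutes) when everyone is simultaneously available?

240

Hamid ∩ Imani: 08:45-10:30, 13:45-18:00.
Hamid ∩ Imani ∩ Ximena: 08:45-10:30, 13:45-17:15.
Hamid ∩ Imani ∩ Ximena ∩ Arjun: 08:45-10:30, 13:45-16:00.
Hamid ∩ Imani ∩ Ximena ∩ Arjun ∩ Sven: 08:45-10:30, 13:45-16:00.
So the common availability across everyone is 08:45-10:30, 13:45-16:00.
Summing the common windows: 105 + 135 = 240 minutes.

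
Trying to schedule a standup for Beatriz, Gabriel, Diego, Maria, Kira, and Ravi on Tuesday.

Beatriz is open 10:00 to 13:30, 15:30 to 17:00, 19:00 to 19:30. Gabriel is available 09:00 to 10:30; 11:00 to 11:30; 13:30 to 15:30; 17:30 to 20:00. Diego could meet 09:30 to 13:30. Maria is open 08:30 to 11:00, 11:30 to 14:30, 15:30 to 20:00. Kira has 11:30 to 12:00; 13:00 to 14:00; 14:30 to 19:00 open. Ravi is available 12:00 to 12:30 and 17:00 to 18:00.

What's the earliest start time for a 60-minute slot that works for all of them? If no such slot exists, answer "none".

none

Beatriz ∩ Gabriel: 10:00-10:30, 11:00-11:30, 19:00-19:30.
Beatriz ∩ Gabriel ∩ Diego: 10:00-10:30, 11:00-11:30.
Beatriz ∩ Gabriel ∩ Diego ∩ Maria: 10:00-10:30.
Beatriz ∩ Gabriel ∩ Diego ∩ Maria ∩ Kira: ∅.
Beatriz ∩ Gabriel ∩ Diego ∩ Maria ∩ Kira ∩ Ravi: ∅.
There is no time when everyone is free.
No common window is at least 60 minutes long.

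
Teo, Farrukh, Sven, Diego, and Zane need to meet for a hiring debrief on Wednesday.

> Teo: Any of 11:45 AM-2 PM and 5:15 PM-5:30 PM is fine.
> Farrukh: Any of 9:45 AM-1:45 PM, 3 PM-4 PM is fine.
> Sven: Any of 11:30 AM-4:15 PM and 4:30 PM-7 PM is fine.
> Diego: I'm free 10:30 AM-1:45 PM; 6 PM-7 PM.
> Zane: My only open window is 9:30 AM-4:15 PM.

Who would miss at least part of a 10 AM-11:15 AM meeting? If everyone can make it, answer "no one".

Diego, Sven, Teo

Teo: not fully free for 10:00-11:15. Farrukh: free for 10:00-11:15. Sven: not fully free for 10:00-11:15. Diego: not fully free for 10:00-11:15. Zane: free for 10:00-11:15.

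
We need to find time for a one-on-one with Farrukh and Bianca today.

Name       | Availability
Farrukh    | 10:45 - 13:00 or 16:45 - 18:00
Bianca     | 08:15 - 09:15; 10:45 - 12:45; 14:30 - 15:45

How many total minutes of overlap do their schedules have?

Farrukh ∩ Bianca: 10:45-12:45.
That's a single block of 120 minutes.

120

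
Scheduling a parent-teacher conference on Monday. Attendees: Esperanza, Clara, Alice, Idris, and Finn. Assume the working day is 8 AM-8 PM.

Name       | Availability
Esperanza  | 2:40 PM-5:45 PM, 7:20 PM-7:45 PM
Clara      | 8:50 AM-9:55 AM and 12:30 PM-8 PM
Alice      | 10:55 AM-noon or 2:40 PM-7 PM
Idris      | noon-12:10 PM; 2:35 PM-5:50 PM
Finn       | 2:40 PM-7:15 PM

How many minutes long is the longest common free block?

185

Esperanza ∩ Clara: 14:40-17:45, 19:20-19:45.
Esperanza ∩ Clara ∩ Alice: 14:40-17:45.
Esperanza ∩ Clara ∩ Alice ∩ Idris: 14:40-17:45.
Esperanza ∩ Clara ∩ Alice ∩ Idris ∩ Finn: 14:40-17:45.
So the common availability across everyone is 14:40-17:45.
The longest is 14:40-17:45 at 185 minutes.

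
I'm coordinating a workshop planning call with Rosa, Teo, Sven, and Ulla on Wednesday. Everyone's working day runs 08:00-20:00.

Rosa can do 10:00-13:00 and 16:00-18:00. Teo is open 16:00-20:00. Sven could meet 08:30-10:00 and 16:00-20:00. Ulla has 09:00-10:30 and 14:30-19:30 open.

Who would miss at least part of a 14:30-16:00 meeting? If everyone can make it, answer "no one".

Rosa, Sven, Teo

Rosa: not fully free for 14:30-16:00. Teo: not fully free for 14:30-16:00. Sven: not fully free for 14:30-16:00. Ulla: free for 14:30-16:00.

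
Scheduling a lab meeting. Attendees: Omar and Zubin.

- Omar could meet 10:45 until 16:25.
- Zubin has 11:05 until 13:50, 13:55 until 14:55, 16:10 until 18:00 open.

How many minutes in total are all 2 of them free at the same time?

Omar ∩ Zubin: 11:05-13:50, 13:55-14:55, 16:10-16:25.
Summing the common windows: 165 + 60 + 15 = 240 minutes.

240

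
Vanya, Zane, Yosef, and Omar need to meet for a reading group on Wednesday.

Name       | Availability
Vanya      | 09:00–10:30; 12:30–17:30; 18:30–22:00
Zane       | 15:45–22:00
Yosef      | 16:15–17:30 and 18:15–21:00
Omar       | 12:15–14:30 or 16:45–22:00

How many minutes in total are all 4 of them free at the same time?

195

Vanya ∩ Zane: 15:45-17:30, 18:30-22:00.
Vanya ∩ Zane ∩ Yosef: 16:15-17:30, 18:30-21:00.
Vanya ∩ Zane ∩ Yosef ∩ Omar: 16:45-17:30, 18:30-21:00.
Summing the common windows: 45 + 150 = 195 minutes.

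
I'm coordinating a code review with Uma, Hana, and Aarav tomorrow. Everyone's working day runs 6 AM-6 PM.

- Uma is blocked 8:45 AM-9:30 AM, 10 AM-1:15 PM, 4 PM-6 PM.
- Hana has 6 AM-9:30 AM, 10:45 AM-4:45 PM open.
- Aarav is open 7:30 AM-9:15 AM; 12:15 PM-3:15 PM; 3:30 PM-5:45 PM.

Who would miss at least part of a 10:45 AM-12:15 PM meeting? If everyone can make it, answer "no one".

Uma free: 06:00-08:45, 09:30-10:00, 13:15-16:00 (invert busy blocks within the working day).
Hana free: 06:00-09:30, 10:45-16:45.
Aarav free: 07:30-09:15, 12:15-15:15, 15:30-17:45.
Uma: not fully free for 10:45-12:15. Hana: free for 10:45-12:15. Aarav: not fully free for 10:45-12:15.

Aarav, Uma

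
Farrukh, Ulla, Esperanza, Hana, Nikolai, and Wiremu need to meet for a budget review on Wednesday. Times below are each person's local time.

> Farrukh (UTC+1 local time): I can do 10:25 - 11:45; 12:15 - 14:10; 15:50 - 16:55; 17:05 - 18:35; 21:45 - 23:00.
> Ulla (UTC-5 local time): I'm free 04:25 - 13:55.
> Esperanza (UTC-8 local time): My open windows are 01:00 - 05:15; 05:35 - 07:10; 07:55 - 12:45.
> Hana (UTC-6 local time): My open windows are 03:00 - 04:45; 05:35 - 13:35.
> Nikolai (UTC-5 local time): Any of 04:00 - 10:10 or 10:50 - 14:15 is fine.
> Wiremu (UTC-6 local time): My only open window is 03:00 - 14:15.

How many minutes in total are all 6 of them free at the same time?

Farrukh in UTC: 09:25-10:45, 11:15-13:10, 14:50-15:55, 16:05-17:35, 20:45-22:00 (subtract 1h to convert from UTC+1).
Ulla in UTC: 09:25-18:55 (add 5h to convert from UTC-5).
Esperanza in UTC: 09:00-13:15, 13:35-15:10, 15:55-20:45 (add 8h to convert from UTC-8).
Hana in UTC: 09:00-10:45, 11:35-19:35 (add 6h to convert from UTC-6).
Nikolai in UTC: 09:00-15:10, 15:50-19:15 (add 5h to convert from UTC-5).
Wiremu in UTC: 09:00-20:15 (add 6h to convert from UTC-6).
Farrukh ∩ Ulla: 09:25-10:45, 11:15-13:10, 14:50-15:55, 16:05-17:35.
Farrukh ∩ Ulla ∩ Esperanza: 09:25-10:45, 11:15-13:10, 14:50-15:10, 16:05-17:35.
Farrukh ∩ Ulla ∩ Esperanza ∩ Hana: 09:25-10:45, 11:35-13:10, 14:50-15:10, 16:05-17:35.
Farrukh ∩ Ulla ∩ Esperanza ∩ Hana ∩ Nikolai: 09:25-10:45, 11:35-13:10, 14:50-15:10, 16:05-17:35.
Farrukh ∩ Ulla ∩ Esperanza ∩ Hana ∩ Nikolai ∩ Wiremu: 09:25-10:45, 11:35-13:10, 14:50-15:10, 16:05-17:35.
Those are the intersection windows.
Summing the common windows: 80 + 95 + 20 + 90 = 285 minutes.

285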